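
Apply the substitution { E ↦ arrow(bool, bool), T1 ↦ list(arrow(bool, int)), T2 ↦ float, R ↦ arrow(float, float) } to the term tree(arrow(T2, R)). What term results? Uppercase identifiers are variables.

tree(arrow(float, arrow(float, float)))

Replace each occurrence of T2 with float.
Replace each occurrence of R with arrow(float, float).
Result: tree(arrow(float, arrow(float, float))).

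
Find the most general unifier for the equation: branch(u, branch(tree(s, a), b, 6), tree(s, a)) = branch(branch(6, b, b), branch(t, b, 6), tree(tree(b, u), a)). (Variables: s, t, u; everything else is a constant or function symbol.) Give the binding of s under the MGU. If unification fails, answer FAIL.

Decompose branch/3: u = branch(6, b, b),  branch(tree(s, a), b, 6) = branch(t, b, 6),  tree(s, a) = tree(tree(b, u), a).
Bind u := branch(6, b, b); substituting into the one remaining equation that mentions u gives: tree(s, a) = tree(tree(b, branch(6, b, b)), a).
Decompose branch/3: tree(s, a) = t,  b = b,  6 = 6.
Bind t := tree(s, a); no other remaining equation mentions t.
Delete trivial equation b = b.
Delete trivial equation 6 = 6.
Decompose tree/2: s = tree(b, branch(6, b, b)),  a = a.
Bind s := tree(b, branch(6, b, b)); no other remaining equation mentions s. Substituting into the earlier binding gives t := tree(tree(b, branch(6, b, b)), a).
Delete trivial equation a = a.
MGU = { u ↦ branch(6, b, b), t ↦ tree(tree(b, branch(6, b, b)), a), s ↦ tree(b, branch(6, b, b)) }, so s ↦ tree(b, branch(6, b, b)).

tree(b, branch(6, b, b))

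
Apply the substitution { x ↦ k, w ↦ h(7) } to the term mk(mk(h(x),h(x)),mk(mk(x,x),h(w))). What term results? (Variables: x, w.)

Replace each occurrence of x with k.
Replace each occurrence of w with h(7).
Result: mk(mk(h(k),h(k)),mk(mk(k,k),h(h(7)))).

mk(mk(h(k),h(k)),mk(mk(k,k),h(h(7))))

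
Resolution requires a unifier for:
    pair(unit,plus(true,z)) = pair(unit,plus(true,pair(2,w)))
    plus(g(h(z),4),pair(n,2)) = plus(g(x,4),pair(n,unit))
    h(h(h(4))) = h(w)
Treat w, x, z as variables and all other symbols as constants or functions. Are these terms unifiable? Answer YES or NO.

Decompose pair/2: unit = unit,  plus(true,z) = plus(true,pair(2,w)).
Delete trivial equation unit = unit.
Decompose plus/2: true = true,  z = pair(2,w).
Delete trivial equation true = true.
Bind z := pair(2,w); substituting into the one remaining equation that mentions z gives: plus(g(h(pair(2,w)),4),pair(n,2)) = plus(g(x,4),pair(n,unit)).
Decompose plus/2: g(h(pair(2,w)),4) = g(x,4),  pair(n,2) = pair(n,unit).
Decompose g/2: h(pair(2,w)) = x,  4 = 4.
Bind x := h(pair(2,w)); no other remaining equation mentions x.
Delete trivial equation 4 = 4.
Decompose pair/2: n = n,  2 = unit.
Delete trivial equation n = n.
Clash: constants 2 and unit differ; no unifier exists.

NO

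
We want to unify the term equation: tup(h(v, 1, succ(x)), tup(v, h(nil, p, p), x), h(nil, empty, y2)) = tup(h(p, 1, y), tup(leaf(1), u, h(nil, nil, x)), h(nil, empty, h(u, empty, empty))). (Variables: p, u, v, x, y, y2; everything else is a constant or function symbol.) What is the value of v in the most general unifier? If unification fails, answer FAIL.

Decompose tup/3: h(v, 1, succ(x)) = h(p, 1, y),  tup(v, h(nil, p, p), x) = tup(leaf(1), u, h(nil, nil, x)),  h(nil, empty, y2) = h(nil, empty, h(u, empty, empty)).
Decompose h/3: v = p,  1 = 1,  succ(x) = y.
Bind v := p; substituting into the one remaining equation that mentions v gives: tup(p, h(nil, p, p), x) = tup(leaf(1), u, h(nil, nil, x)).
Delete trivial equation 1 = 1.
Bind y := succ(x); no other remaining equation mentions y.
Decompose tup/3: p = leaf(1),  h(nil, p, p) = u,  x = h(nil, nil, x).
Bind p := leaf(1); substituting into the one remaining equation that mentions p gives: h(nil, leaf(1), leaf(1)) = u. Substituting into the earlier binding gives v := leaf(1).
Bind u := h(nil, leaf(1), leaf(1)); substituting into the one remaining equation that mentions u gives: h(nil, empty, y2) = h(nil, empty, h(h(nil, leaf(1), leaf(1)), empty, empty)).
Occurs check fails: x occurs in h(nil, nil, x); the equation x = h(nil, nil, x) has no finite solution.

FAIL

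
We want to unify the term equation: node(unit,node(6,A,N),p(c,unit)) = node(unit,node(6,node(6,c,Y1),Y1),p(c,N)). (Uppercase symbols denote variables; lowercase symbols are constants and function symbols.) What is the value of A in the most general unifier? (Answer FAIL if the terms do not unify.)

Decompose node/3: unit = unit,  node(6,A,N) = node(6,node(6,c,Y1),Y1),  p(c,unit) = p(c,N).
Delete trivial equation unit = unit.
Decompose node/3: 6 = 6,  A = node(6,c,Y1),  N = Y1.
Delete trivial equation 6 = 6.
Bind A := node(6,c,Y1); no other remaining equation mentions A.
Bind N := Y1; substituting into the remaining equation gives: p(c,unit) = p(c,Y1).
Decompose p/2: c = c,  unit = Y1.
Delete trivial equation c = c.
Bind Y1 := unit. Substituting into the earlier bindings gives A := node(6,c,unit), N := unit.
MGU = { A -> node(6,c,unit), N -> unit, Y1 -> unit }, so A -> node(6,c,unit).

node(6,c,unit)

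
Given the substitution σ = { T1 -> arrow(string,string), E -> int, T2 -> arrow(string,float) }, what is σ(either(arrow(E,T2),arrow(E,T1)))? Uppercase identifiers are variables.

either(arrow(int,arrow(string,float)),arrow(int,arrow(string,string)))

Replace each occurrence of T1 with arrow(string,string).
Replace each occurrence of E with int.
Replace each occurrence of T2 with arrow(string,float).
Result: either(arrow(int,arrow(string,float)),arrow(int,arrow(string,string))).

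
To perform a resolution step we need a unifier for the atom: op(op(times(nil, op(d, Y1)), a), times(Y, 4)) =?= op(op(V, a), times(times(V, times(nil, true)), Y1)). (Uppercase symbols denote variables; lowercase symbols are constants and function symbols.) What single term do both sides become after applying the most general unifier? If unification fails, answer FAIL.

Decompose op/2: op(times(nil, op(d, Y1)), a) =?= op(V, a),  times(Y, 4) =?= times(times(V, times(nil, true)), Y1).
Decompose op/2: times(nil, op(d, Y1)) =?= V,  a =?= a.
Bind V := times(nil, op(d, Y1)); substituting into the one remaining equation that mentions V gives: times(Y, 4) =?= times(times(times(nil, op(d, Y1)), times(nil, true)), Y1).
Delete trivial equation a =?= a.
Decompose times/2: Y =?= times(times(nil, op(d, Y1)), times(nil, true)),  4 =?= Y1.
Bind Y := times(times(nil, op(d, Y1)), times(nil, true)); no other remaining equation mentions Y.
Bind Y1 := 4. Substituting into the earlier bindings gives V := times(nil, op(d, 4)), Y := times(times(nil, op(d, 4)), times(nil, true)).
Applying the MGU to either side gives op(op(times(nil, op(d, 4)), a), times(times(times(nil, op(d, 4)), times(nil, true)), 4)).

op(op(times(nil, op(d, 4)), a), times(times(times(nil, op(d, 4)), times(nil, true)), 4))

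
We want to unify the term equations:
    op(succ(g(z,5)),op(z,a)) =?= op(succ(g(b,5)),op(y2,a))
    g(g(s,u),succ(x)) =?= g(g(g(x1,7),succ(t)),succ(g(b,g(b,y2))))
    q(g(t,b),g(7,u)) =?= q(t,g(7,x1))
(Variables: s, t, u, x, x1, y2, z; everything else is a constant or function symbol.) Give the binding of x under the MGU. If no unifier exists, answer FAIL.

Decompose op/2: succ(g(z,5)) =?= succ(g(b,5)),  op(z,a) =?= op(y2,a).
Decompose succ/1: g(z,5) =?= g(b,5).
Decompose g/2: z =?= b,  5 =?= 5.
Bind z := b; substituting into the one remaining equation that mentions z gives: op(b,a) =?= op(y2,a).
Delete trivial equation 5 =?= 5.
Decompose op/2: b =?= y2,  a =?= a.
Bind y2 := b; substituting into the one remaining equation that mentions y2 gives: g(g(s,u),succ(x)) =?= g(g(g(x1,7),succ(t)),succ(g(b,g(b,b)))).
Delete trivial equation a =?= a.
Decompose g/2: g(s,u) =?= g(g(x1,7),succ(t)),  succ(x) =?= succ(g(b,g(b,b))).
Decompose g/2: s =?= g(x1,7),  u =?= succ(t).
Bind s := g(x1,7); no other remaining equation mentions s.
Bind u := succ(t); substituting into the one remaining equation that mentions u gives: q(g(t,b),g(7,succ(t))) =?= q(t,g(7,x1)).
Decompose succ/1: x =?= g(b,g(b,b)).
Bind x := g(b,g(b,b)); no other remaining equation mentions x.
Decompose q/2: g(t,b) =?= t,  g(7,succ(t)) =?= g(7,x1).
Occurs check fails: t occurs in g(t,b); the equation t =?= g(t,b) has no finite solution.

FAIL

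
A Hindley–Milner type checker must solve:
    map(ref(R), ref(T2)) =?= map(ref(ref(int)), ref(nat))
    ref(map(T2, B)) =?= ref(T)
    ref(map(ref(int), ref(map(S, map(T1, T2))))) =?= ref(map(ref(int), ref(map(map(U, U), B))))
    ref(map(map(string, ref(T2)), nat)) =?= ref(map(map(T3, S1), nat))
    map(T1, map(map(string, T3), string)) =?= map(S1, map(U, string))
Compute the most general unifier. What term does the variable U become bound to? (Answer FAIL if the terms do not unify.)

map(string, string)

Decompose map/2: ref(R) =?= ref(ref(int)),  ref(T2) =?= ref(nat).
Decompose ref/1: R =?= ref(int).
Bind R := ref(int); no other remaining equation mentions R.
Decompose ref/1: T2 =?= nat.
Bind T2 := nat; substituting into the 3 remaining equations that mention T2 gives: ref(map(nat, B)) =?= ref(T),  ref(map(ref(int), ref(map(S, map(T1, nat))))) =?= ref(map(ref(int), ref(map(map(U, U), B)))),  ref(map(map(string, ref(nat)), nat)) =?= ref(map(map(T3, S1), nat)).
Decompose ref/1: map(nat, B) =?= T.
Bind T := map(nat, B); no other remaining equation mentions T.
Decompose ref/1: map(ref(int), ref(map(S, map(T1, nat)))) =?= map(ref(int), ref(map(map(U, U), B))).
Decompose map/2: ref(int) =?= ref(int),  ref(map(S, map(T1, nat))) =?= ref(map(map(U, U), B)).
Delete trivial equation ref(int) =?= ref(int).
Decompose ref/1: map(S, map(T1, nat)) =?= map(map(U, U), B).
Decompose map/2: S =?= map(U, U),  map(T1, nat) =?= B.
Bind S := map(U, U); no other remaining equation mentions S.
Bind B := map(T1, nat); no other remaining equation mentions B. Substituting into the earlier binding gives T := map(nat, map(T1, nat)).
Decompose ref/1: map(map(string, ref(nat)), nat) =?= map(map(T3, S1), nat).
Decompose map/2: map(string, ref(nat)) =?= map(T3, S1),  nat =?= nat.
Decompose map/2: string =?= T3,  ref(nat) =?= S1.
Bind T3 := string; substituting into the one remaining equation that mentions T3 gives: map(T1, map(map(string, string), string)) =?= map(S1, map(U, string)).
Bind S1 := ref(nat); substituting into the one remaining equation that mentions S1 gives: map(T1, map(map(string, string), string)) =?= map(ref(nat), map(U, string)).
Delete trivial equation nat =?= nat.
Decompose map/2: T1 =?= ref(nat),  map(map(string, string), string) =?= map(U, string).
Bind T1 := ref(nat); no other remaining equation mentions T1. Substituting into the earlier bindings gives T := map(nat, map(ref(nat), nat)), B := map(ref(nat), nat).
Decompose map/2: map(string, string) =?= U,  string =?= string.
Bind U := map(string, string); no other remaining equation mentions U. Substituting into the earlier binding gives S := map(map(string, string), map(string, string)).
Delete trivial equation string =?= string.
MGU = { R ↦ ref(int), T2 ↦ nat, T ↦ map(nat, map(ref(nat), nat)), S ↦ map(map(string, string), map(string, string)), B ↦ map(ref(nat), nat), T3 ↦ string, S1 ↦ ref(nat), T1 ↦ ref(nat), U ↦ map(string, string) }, so U ↦ map(string, string).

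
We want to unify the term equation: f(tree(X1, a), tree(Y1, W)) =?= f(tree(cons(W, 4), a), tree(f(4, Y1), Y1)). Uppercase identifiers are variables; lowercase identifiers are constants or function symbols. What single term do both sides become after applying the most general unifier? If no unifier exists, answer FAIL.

FAIL

Decompose f/2: tree(X1, a) =?= tree(cons(W, 4), a),  tree(Y1, W) =?= tree(f(4, Y1), Y1).
Decompose tree/2: X1 =?= cons(W, 4),  a =?= a.
Bind X1 := cons(W, 4); no other remaining equation mentions X1.
Delete trivial equation a =?= a.
Decompose tree/2: Y1 =?= f(4, Y1),  W =?= Y1.
Occurs check fails: Y1 occurs in f(4, Y1); the equation Y1 =?= f(4, Y1) has no finite solution.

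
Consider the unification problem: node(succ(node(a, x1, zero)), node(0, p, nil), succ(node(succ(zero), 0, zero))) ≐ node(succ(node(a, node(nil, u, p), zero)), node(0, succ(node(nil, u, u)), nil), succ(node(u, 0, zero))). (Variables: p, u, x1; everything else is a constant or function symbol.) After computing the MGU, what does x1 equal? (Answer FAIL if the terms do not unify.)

node(nil, succ(zero), succ(node(nil, succ(zero), succ(zero))))

Decompose node/3: succ(node(a, x1, zero)) ≐ succ(node(a, node(nil, u, p), zero)),  node(0, p, nil) ≐ node(0, succ(node(nil, u, u)), nil),  succ(node(succ(zero), 0, zero)) ≐ succ(node(u, 0, zero)).
Decompose succ/1: node(a, x1, zero) ≐ node(a, node(nil, u, p), zero).
Decompose node/3: a ≐ a,  x1 ≐ node(nil, u, p),  zero ≐ zero.
Delete trivial equation a ≐ a.
Bind x1 := node(nil, u, p); no other remaining equation mentions x1.
Delete trivial equation zero ≐ zero.
Decompose node/3: 0 ≐ 0,  p ≐ succ(node(nil, u, u)),  nil ≐ nil.
Delete trivial equation 0 ≐ 0.
Bind p := succ(node(nil, u, u)); no other remaining equation mentions p. Substituting into the earlier binding gives x1 := node(nil, u, succ(node(nil, u, u))).
Delete trivial equation nil ≐ nil.
Decompose succ/1: node(succ(zero), 0, zero) ≐ node(u, 0, zero).
Decompose node/3: succ(zero) ≐ u,  0 ≐ 0,  zero ≐ zero.
Bind u := succ(zero); no other remaining equation mentions u. Substituting into the earlier bindings gives x1 := node(nil, succ(zero), succ(node(nil, succ(zero), succ(zero)))), p := succ(node(nil, succ(zero), succ(zero))).
Delete trivial equation 0 ≐ 0.
Delete trivial equation zero ≐ zero.
MGU = { x1 ↦ node(nil, succ(zero), succ(node(nil, succ(zero), succ(zero)))), p ↦ succ(node(nil, succ(zero), succ(zero))), u ↦ succ(zero) }, so x1 ↦ node(nil, succ(zero), succ(node(nil, succ(zero), succ(zero)))).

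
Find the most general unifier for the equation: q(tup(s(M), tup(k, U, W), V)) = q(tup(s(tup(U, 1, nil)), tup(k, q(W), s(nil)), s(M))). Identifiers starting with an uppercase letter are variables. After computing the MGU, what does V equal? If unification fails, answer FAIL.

Decompose q/1: tup(s(M), tup(k, U, W), V) = tup(s(tup(U, 1, nil)), tup(k, q(W), s(nil)), s(M)).
Decompose tup/3: s(M) = s(tup(U, 1, nil)),  tup(k, U, W) = tup(k, q(W), s(nil)),  V = s(M).
Decompose s/1: M = tup(U, 1, nil).
Bind M := tup(U, 1, nil); substituting into the one remaining equation that mentions M gives: V = s(tup(U, 1, nil)).
Decompose tup/3: k = k,  U = q(W),  W = s(nil).
Delete trivial equation k = k.
Bind U := q(W); substituting into the one remaining equation that mentions U gives: V = s(tup(q(W), 1, nil)). Substituting into the earlier binding gives M := tup(q(W), 1, nil).
Bind W := s(nil); substituting into the remaining equation gives: V = s(tup(q(s(nil)), 1, nil)). Substituting into the earlier bindings gives M := tup(q(s(nil)), 1, nil), U := q(s(nil)).
Bind V := s(tup(q(s(nil)), 1, nil)).
MGU = { M := tup(q(s(nil)), 1, nil), U := q(s(nil)), W := s(nil), V := s(tup(q(s(nil)), 1, nil)) }, so V := s(tup(q(s(nil)), 1, nil)).

s(tup(q(s(nil)), 1, nil))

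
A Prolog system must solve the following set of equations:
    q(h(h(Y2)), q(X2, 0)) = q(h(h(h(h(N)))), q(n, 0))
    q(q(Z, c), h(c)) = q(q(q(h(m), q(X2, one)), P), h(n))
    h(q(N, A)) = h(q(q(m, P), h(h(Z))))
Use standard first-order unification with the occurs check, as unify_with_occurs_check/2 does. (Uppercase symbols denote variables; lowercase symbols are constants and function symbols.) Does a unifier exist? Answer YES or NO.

Decompose q/2: h(h(Y2)) = h(h(h(h(N)))),  q(X2, 0) = q(n, 0).
Decompose h/1: h(Y2) = h(h(h(N))).
Decompose h/1: Y2 = h(h(N)).
Bind Y2 := h(h(N)); no other remaining equation mentions Y2.
Decompose q/2: X2 = n,  0 = 0.
Bind X2 := n; substituting into the one remaining equation that mentions X2 gives: q(q(Z, c), h(c)) = q(q(q(h(m), q(n, one)), P), h(n)).
Delete trivial equation 0 = 0.
Decompose q/2: q(Z, c) = q(q(h(m), q(n, one)), P),  h(c) = h(n).
Decompose q/2: Z = q(h(m), q(n, one)),  c = P.
Bind Z := q(h(m), q(n, one)); substituting into the one remaining equation that mentions Z gives: h(q(N, A)) = h(q(q(m, P), h(h(q(h(m), q(n, one)))))).
Bind P := c; substituting into the one remaining equation that mentions P gives: h(q(N, A)) = h(q(q(m, c), h(h(q(h(m), q(n, one)))))).
Decompose h/1: c = n.
Clash: constants c and n differ; no unifier exists.

NO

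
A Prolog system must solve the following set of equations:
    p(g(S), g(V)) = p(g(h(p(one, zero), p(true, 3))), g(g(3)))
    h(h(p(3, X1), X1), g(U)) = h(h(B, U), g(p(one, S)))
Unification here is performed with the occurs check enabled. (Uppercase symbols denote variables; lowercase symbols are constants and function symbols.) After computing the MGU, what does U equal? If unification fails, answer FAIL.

Decompose p/2: g(S) = g(h(p(one, zero), p(true, 3))),  g(V) = g(g(3)).
Decompose g/1: S = h(p(one, zero), p(true, 3)).
Bind S := h(p(one, zero), p(true, 3)); substituting into the one remaining equation that mentions S gives: h(h(p(3, X1), X1), g(U)) = h(h(B, U), g(p(one, h(p(one, zero), p(true, 3))))).
Decompose g/1: V = g(3).
Bind V := g(3); no other remaining equation mentions V.
Decompose h/2: h(p(3, X1), X1) = h(B, U),  g(U) = g(p(one, h(p(one, zero), p(true, 3)))).
Decompose h/2: p(3, X1) = B,  X1 = U.
Bind B := p(3, X1); no other remaining equation mentions B.
Bind X1 := U; no other remaining equation mentions X1. Substituting into the earlier binding gives B := p(3, U).
Decompose g/1: U = p(one, h(p(one, zero), p(true, 3))).
Bind U := p(one, h(p(one, zero), p(true, 3))). Substituting into the earlier bindings gives B := p(3, p(one, h(p(one, zero), p(true, 3)))), X1 := p(one, h(p(one, zero), p(true, 3))).
MGU = { S ↦ h(p(one, zero), p(true, 3)), V ↦ g(3), B ↦ p(3, p(one, h(p(one, zero), p(true, 3)))), X1 ↦ p(one, h(p(one, zero), p(true, 3))), U ↦ p(one, h(p(one, zero), p(true, 3))) }, so U ↦ p(one, h(p(one, zero), p(true, 3))).

p(one, h(p(one, zero), p(true, 3)))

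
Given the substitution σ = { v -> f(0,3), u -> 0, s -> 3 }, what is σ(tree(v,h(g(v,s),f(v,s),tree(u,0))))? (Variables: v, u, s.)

Replace each occurrence of v with f(0,3).
Replace each occurrence of u with 0.
Replace each occurrence of s with 3.
Result: tree(f(0,3),h(g(f(0,3),3),f(f(0,3),3),tree(0,0))).

tree(f(0,3),h(g(f(0,3),3),f(f(0,3),3),tree(0,0)))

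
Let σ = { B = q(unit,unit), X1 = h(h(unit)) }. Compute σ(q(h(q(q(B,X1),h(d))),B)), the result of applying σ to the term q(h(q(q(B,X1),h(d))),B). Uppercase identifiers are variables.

Replace each occurrence of B with q(unit,unit).
Replace each occurrence of X1 with h(h(unit)).
Result: q(h(q(q(q(unit,unit),h(h(unit))),h(d))),q(unit,unit)).

q(h(q(q(q(unit,unit),h(h(unit))),h(d))),q(unit,unit))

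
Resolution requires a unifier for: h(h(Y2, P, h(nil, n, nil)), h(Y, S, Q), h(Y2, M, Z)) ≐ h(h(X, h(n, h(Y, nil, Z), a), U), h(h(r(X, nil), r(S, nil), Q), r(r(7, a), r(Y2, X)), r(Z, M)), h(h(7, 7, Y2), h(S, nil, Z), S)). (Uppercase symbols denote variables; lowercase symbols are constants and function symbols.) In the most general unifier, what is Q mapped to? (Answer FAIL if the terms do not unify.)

Decompose h/3: h(Y2, P, h(nil, n, nil)) ≐ h(X, h(n, h(Y, nil, Z), a), U),  h(Y, S, Q) ≐ h(h(r(X, nil), r(S, nil), Q), r(r(7, a), r(Y2, X)), r(Z, M)),  h(Y2, M, Z) ≐ h(h(7, 7, Y2), h(S, nil, Z), S).
Decompose h/3: Y2 ≐ X,  P ≐ h(n, h(Y, nil, Z), a),  h(nil, n, nil) ≐ U.
Bind Y2 := X; substituting into the 2 remaining equations that mention Y2 gives: h(Y, S, Q) ≐ h(h(r(X, nil), r(S, nil), Q), r(r(7, a), r(X, X)), r(Z, M)),  h(X, M, Z) ≐ h(h(7, 7, X), h(S, nil, Z), S).
Bind P := h(n, h(Y, nil, Z), a); no other remaining equation mentions P.
Bind U := h(nil, n, nil); no other remaining equation mentions U.
Decompose h/3: Y ≐ h(r(X, nil), r(S, nil), Q),  S ≐ r(r(7, a), r(X, X)),  Q ≐ r(Z, M).
Bind Y := h(r(X, nil), r(S, nil), Q); no other remaining equation mentions Y. Substituting into the earlier binding gives P := h(n, h(h(r(X, nil), r(S, nil), Q), nil, Z), a).
Bind S := r(r(7, a), r(X, X)); substituting into the one remaining equation that mentions S gives: h(X, M, Z) ≐ h(h(7, 7, X), h(r(r(7, a), r(X, X)), nil, Z), r(r(7, a), r(X, X))). Substituting into the earlier bindings gives P := h(n, h(h(r(X, nil), r(r(r(7, a), r(X, X)), nil), Q), nil, Z), a), Y := h(r(X, nil), r(r(r(7, a), r(X, X)), nil), Q).
Bind Q := r(Z, M); no other remaining equation mentions Q. Substituting into the earlier bindings gives P := h(n, h(h(r(X, nil), r(r(r(7, a), r(X, X)), nil), r(Z, M)), nil, Z), a), Y := h(r(X, nil), r(r(r(7, a), r(X, X)), nil), r(Z, M)).
Decompose h/3: X ≐ h(7, 7, X),  M ≐ h(r(r(7, a), r(X, X)), nil, Z),  Z ≐ r(r(7, a), r(X, X)).
Occurs check fails: X occurs in h(7, 7, X); the equation X ≐ h(7, 7, X) has no finite solution.

FAIL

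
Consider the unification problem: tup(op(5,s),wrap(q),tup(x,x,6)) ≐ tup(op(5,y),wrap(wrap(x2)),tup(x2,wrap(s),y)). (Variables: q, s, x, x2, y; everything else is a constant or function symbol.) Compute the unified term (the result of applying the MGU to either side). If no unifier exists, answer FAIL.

Decompose tup/3: op(5,s) ≐ op(5,y),  wrap(q) ≐ wrap(wrap(x2)),  tup(x,x,6) ≐ tup(x2,wrap(s),y).
Decompose op/2: 5 ≐ 5,  s ≐ y.
Delete trivial equation 5 ≐ 5.
Bind s := y; substituting into the one remaining equation that mentions s gives: tup(x,x,6) ≐ tup(x2,wrap(y),y).
Decompose wrap/1: q ≐ wrap(x2).
Bind q := wrap(x2); no other remaining equation mentions q.
Decompose tup/3: x ≐ x2,  x ≐ wrap(y),  6 ≐ y.
Bind x := x2; substituting into the one remaining equation that mentions x gives: x2 ≐ wrap(y).
Bind x2 := wrap(y); no other remaining equation mentions x2. Substituting into the earlier bindings gives q := wrap(wrap(y)), x := wrap(y).
Bind y := 6. Substituting into the earlier bindings gives s := 6, q := wrap(wrap(6)), x := wrap(6), x2 := wrap(6).
Applying the MGU to either side gives tup(op(5,6),wrap(wrap(wrap(6))),tup(wrap(6),wrap(6),6)).

tup(op(5,6),wrap(wrap(wrap(6))),tup(wrap(6),wrap(6),6))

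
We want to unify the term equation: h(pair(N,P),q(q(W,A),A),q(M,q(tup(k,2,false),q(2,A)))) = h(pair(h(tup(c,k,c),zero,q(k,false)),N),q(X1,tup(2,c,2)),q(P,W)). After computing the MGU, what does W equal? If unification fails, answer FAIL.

Decompose h/3: pair(N,P) = pair(h(tup(c,k,c),zero,q(k,false)),N),  q(q(W,A),A) = q(X1,tup(2,c,2)),  q(M,q(tup(k,2,false),q(2,A))) = q(P,W).
Decompose pair/2: N = h(tup(c,k,c),zero,q(k,false)),  P = N.
Bind N := h(tup(c,k,c),zero,q(k,false)); substituting into the one remaining equation that mentions N gives: P = h(tup(c,k,c),zero,q(k,false)).
Bind P := h(tup(c,k,c),zero,q(k,false)); substituting into the one remaining equation that mentions P gives: q(M,q(tup(k,2,false),q(2,A))) = q(h(tup(c,k,c),zero,q(k,false)),W).
Decompose q/2: q(W,A) = X1,  A = tup(2,c,2).
Bind X1 := q(W,A); no other remaining equation mentions X1.
Bind A := tup(2,c,2); substituting into the remaining equation gives: q(M,q(tup(k,2,false),q(2,tup(2,c,2)))) = q(h(tup(c,k,c),zero,q(k,false)),W). Substituting into the earlier binding gives X1 := q(W,tup(2,c,2)).
Decompose q/2: M = h(tup(c,k,c),zero,q(k,false)),  q(tup(k,2,false),q(2,tup(2,c,2))) = W.
Bind M := h(tup(c,k,c),zero,q(k,false)); no other remaining equation mentions M.
Bind W := q(tup(k,2,false),q(2,tup(2,c,2))). Substituting into the earlier binding gives X1 := q(q(tup(k,2,false),q(2,tup(2,c,2))),tup(2,c,2)).
MGU = { N ↦ h(tup(c,k,c),zero,q(k,false)), P ↦ h(tup(c,k,c),zero,q(k,false)), X1 ↦ q(q(tup(k,2,false),q(2,tup(2,c,2))),tup(2,c,2)), A ↦ tup(2,c,2), M ↦ h(tup(c,k,c),zero,q(k,false)), W ↦ q(tup(k,2,false),q(2,tup(2,c,2))) }, so W ↦ q(tup(k,2,false),q(2,tup(2,c,2))).

q(tup(k,2,false),q(2,tup(2,c,2)))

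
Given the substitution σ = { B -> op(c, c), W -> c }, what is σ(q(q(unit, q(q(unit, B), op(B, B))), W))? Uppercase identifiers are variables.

q(q(unit, q(q(unit, op(c, c)), op(op(c, c), op(c, c)))), c)

Replace each occurrence of B with op(c, c).
Replace each occurrence of W with c.
Result: q(q(unit, q(q(unit, op(c, c)), op(op(c, c), op(c, c)))), c).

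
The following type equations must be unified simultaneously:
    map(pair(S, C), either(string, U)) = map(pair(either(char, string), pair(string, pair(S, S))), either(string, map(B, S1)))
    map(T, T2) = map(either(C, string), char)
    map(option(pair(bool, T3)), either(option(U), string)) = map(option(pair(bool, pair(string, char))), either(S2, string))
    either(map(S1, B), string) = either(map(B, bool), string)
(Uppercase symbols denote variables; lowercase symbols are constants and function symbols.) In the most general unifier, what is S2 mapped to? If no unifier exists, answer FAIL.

option(map(bool, bool))

Decompose map/2: pair(S, C) = pair(either(char, string), pair(string, pair(S, S))),  either(string, U) = either(string, map(B, S1)).
Decompose pair/2: S = either(char, string),  C = pair(string, pair(S, S)).
Bind S := either(char, string); substituting into the one remaining equation that mentions S gives: C = pair(string, pair(either(char, string), either(char, string))).
Bind C := pair(string, pair(either(char, string), either(char, string))); substituting into the one remaining equation that mentions C gives: map(T, T2) = map(either(pair(string, pair(either(char, string), either(char, string))), string), char).
Decompose either/2: string = string,  U = map(B, S1).
Delete trivial equation string = string.
Bind U := map(B, S1); substituting into the one remaining equation that mentions U gives: map(option(pair(bool, T3)), either(option(map(B, S1)), string)) = map(option(pair(bool, pair(string, char))), either(S2, string)).
Decompose map/2: T = either(pair(string, pair(either(char, string), either(char, string))), string),  T2 = char.
Bind T := either(pair(string, pair(either(char, string), either(char, string))), string); no other remaining equation mentions T.
Bind T2 := char; no other remaining equation mentions T2.
Decompose map/2: option(pair(bool, T3)) = option(pair(bool, pair(string, char))),  either(option(map(B, S1)), string) = either(S2, string).
Decompose option/1: pair(bool, T3) = pair(bool, pair(string, char)).
Decompose pair/2: bool = bool,  T3 = pair(string, char).
Delete trivial equation bool = bool.
Bind T3 := pair(string, char); no other remaining equation mentions T3.
Decompose either/2: option(map(B, S1)) = S2,  string = string.
Bind S2 := option(map(B, S1)); no other remaining equation mentions S2.
Delete trivial equation string = string.
Decompose either/2: map(S1, B) = map(B, bool),  string = string.
Decompose map/2: S1 = B,  B = bool.
Bind S1 := B; no other remaining equation mentions S1. Substituting into the earlier bindings gives U := map(B, B), S2 := option(map(B, B)).
Bind B := bool; no other remaining equation mentions B. Substituting into the earlier bindings gives U := map(bool, bool), S2 := option(map(bool, bool)), S1 := bool.
Delete trivial equation string = string.
MGU = { S -> either(char, string), C -> pair(string, pair(either(char, string), either(char, string))), U -> map(bool, bool), T -> either(pair(string, pair(either(char, string), either(char, string))), string), T2 -> char, T3 -> pair(string, char), S2 -> option(map(bool, bool)), S1 -> bool, B -> bool }, so S2 -> option(map(bool, bool)).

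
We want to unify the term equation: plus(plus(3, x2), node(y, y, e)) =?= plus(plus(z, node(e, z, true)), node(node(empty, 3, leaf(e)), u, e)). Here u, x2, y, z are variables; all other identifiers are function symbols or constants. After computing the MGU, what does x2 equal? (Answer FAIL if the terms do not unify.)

Decompose plus/2: plus(3, x2) =?= plus(z, node(e, z, true)),  node(y, y, e) =?= node(node(empty, 3, leaf(e)), u, e).
Decompose plus/2: 3 =?= z,  x2 =?= node(e, z, true).
Bind z := 3; substituting into the one remaining equation that mentions z gives: x2 =?= node(e, 3, true).
Bind x2 := node(e, 3, true); no other remaining equation mentions x2.
Decompose node/3: y =?= node(empty, 3, leaf(e)),  y =?= u,  e =?= e.
Bind y := node(empty, 3, leaf(e)); substituting into the one remaining equation that mentions y gives: node(empty, 3, leaf(e)) =?= u.
Bind u := node(empty, 3, leaf(e)); no other remaining equation mentions u.
Delete trivial equation e =?= e.
MGU = { z := 3, x2 := node(e, 3, true), y := node(empty, 3, leaf(e)), u := node(empty, 3, leaf(e)) }, so x2 := node(e, 3, true).

node(e, 3, true)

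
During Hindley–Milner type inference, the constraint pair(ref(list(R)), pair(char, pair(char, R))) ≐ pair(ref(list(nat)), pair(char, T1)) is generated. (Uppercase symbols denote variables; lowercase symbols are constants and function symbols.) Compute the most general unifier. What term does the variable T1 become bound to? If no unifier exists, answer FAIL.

pair(char, nat)

Decompose pair/2: ref(list(R)) ≐ ref(list(nat)),  pair(char, pair(char, R)) ≐ pair(char, T1).
Decompose ref/1: list(R) ≐ list(nat).
Decompose list/1: R ≐ nat.
Bind R := nat; substituting into the remaining equation gives: pair(char, pair(char, nat)) ≐ pair(char, T1).
Decompose pair/2: char ≐ char,  pair(char, nat) ≐ T1.
Delete trivial equation char ≐ char.
Bind T1 := pair(char, nat).
MGU = { R ↦ nat, T1 ↦ pair(char, nat) }, so T1 ↦ pair(char, nat).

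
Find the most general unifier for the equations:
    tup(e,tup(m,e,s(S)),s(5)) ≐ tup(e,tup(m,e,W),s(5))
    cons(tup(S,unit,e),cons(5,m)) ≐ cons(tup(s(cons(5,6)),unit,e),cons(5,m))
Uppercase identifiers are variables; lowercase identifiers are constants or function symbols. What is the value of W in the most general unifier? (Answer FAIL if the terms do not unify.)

Decompose tup/3: e ≐ e,  tup(m,e,s(S)) ≐ tup(m,e,W),  s(5) ≐ s(5).
Delete trivial equation e ≐ e.
Decompose tup/3: m ≐ m,  e ≐ e,  s(S) ≐ W.
Delete trivial equation m ≐ m.
Delete trivial equation e ≐ e.
Bind W := s(S); no other remaining equation mentions W.
Delete trivial equation s(5) ≐ s(5).
Decompose cons/2: tup(S,unit,e) ≐ tup(s(cons(5,6)),unit,e),  cons(5,m) ≐ cons(5,m).
Decompose tup/3: S ≐ s(cons(5,6)),  unit ≐ unit,  e ≐ e.
Bind S := s(cons(5,6)); no other remaining equation mentions S. Substituting into the earlier binding gives W := s(s(cons(5,6))).
Delete trivial equation unit ≐ unit.
Delete trivial equation e ≐ e.
Delete trivial equation cons(5,m) ≐ cons(5,m).
MGU = { W -> s(s(cons(5,6))), S -> s(cons(5,6)) }, so W -> s(s(cons(5,6))).

s(s(cons(5,6)))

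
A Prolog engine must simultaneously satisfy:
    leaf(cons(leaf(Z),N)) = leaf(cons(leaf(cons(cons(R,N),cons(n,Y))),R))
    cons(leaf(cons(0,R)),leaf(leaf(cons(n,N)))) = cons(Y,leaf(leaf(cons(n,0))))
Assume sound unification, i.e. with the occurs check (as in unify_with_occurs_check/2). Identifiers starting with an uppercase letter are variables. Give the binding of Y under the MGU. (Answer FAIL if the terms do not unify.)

Decompose leaf/1: cons(leaf(Z),N) = cons(leaf(cons(cons(R,N),cons(n,Y))),R).
Decompose cons/2: leaf(Z) = leaf(cons(cons(R,N),cons(n,Y))),  N = R.
Decompose leaf/1: Z = cons(cons(R,N),cons(n,Y)).
Bind Z := cons(cons(R,N),cons(n,Y)); no other remaining equation mentions Z.
Bind N := R; substituting into the remaining equation gives: cons(leaf(cons(0,R)),leaf(leaf(cons(n,R)))) = cons(Y,leaf(leaf(cons(n,0)))). Substituting into the earlier binding gives Z := cons(cons(R,R),cons(n,Y)).
Decompose cons/2: leaf(cons(0,R)) = Y,  leaf(leaf(cons(n,R))) = leaf(leaf(cons(n,0))).
Bind Y := leaf(cons(0,R)); no other remaining equation mentions Y. Substituting into the earlier binding gives Z := cons(cons(R,R),cons(n,leaf(cons(0,R)))).
Decompose leaf/1: leaf(cons(n,R)) = leaf(cons(n,0)).
Decompose leaf/1: cons(n,R) = cons(n,0).
Decompose cons/2: n = n,  R = 0.
Delete trivial equation n = n.
Bind R := 0. Substituting into the earlier bindings gives Z := cons(cons(0,0),cons(n,leaf(cons(0,0)))), N := 0, Y := leaf(cons(0,0)).
MGU = { Z ↦ cons(cons(0,0),cons(n,leaf(cons(0,0)))), N ↦ 0, Y ↦ leaf(cons(0,0)), R ↦ 0 }, so Y ↦ leaf(cons(0,0)).

leaf(cons(0,0))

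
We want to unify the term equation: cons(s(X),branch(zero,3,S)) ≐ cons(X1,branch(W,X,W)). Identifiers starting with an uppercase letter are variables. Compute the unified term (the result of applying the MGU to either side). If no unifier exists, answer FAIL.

Decompose cons/2: s(X) ≐ X1,  branch(zero,3,S) ≐ branch(W,X,W).
Bind X1 := s(X); no other remaining equation mentions X1.
Decompose branch/3: zero ≐ W,  3 ≐ X,  S ≐ W.
Bind W := zero; substituting into the one remaining equation that mentions W gives: S ≐ zero.
Bind X := 3; no other remaining equation mentions X. Substituting into the earlier binding gives X1 := s(3).
Bind S := zero.
Applying the MGU to either side gives cons(s(3),branch(zero,3,zero)).

cons(s(3),branch(zero,3,zero))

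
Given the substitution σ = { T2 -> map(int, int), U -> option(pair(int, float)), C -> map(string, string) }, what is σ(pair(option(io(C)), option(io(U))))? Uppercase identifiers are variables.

pair(option(io(map(string, string))), option(io(option(pair(int, float)))))

Replace each occurrence of U with option(pair(int, float)).
Replace each occurrence of C with map(string, string).
Result: pair(option(io(map(string, string))), option(io(option(pair(int, float))))).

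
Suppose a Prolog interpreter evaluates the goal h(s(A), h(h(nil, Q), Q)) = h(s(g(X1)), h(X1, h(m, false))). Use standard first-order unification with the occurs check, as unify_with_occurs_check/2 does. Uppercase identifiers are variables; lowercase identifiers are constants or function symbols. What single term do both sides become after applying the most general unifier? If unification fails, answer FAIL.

h(s(g(h(nil, h(m, false)))), h(h(nil, h(m, false)), h(m, false)))

Decompose h/2: s(A) = s(g(X1)),  h(h(nil, Q), Q) = h(X1, h(m, false)).
Decompose s/1: A = g(X1).
Bind A := g(X1); no other remaining equation mentions A.
Decompose h/2: h(nil, Q) = X1,  Q = h(m, false).
Bind X1 := h(nil, Q); no other remaining equation mentions X1. Substituting into the earlier binding gives A := g(h(nil, Q)).
Bind Q := h(m, false). Substituting into the earlier bindings gives A := g(h(nil, h(m, false))), X1 := h(nil, h(m, false)).
Applying the MGU to either side gives h(s(g(h(nil, h(m, false)))), h(h(nil, h(m, false)), h(m, false))).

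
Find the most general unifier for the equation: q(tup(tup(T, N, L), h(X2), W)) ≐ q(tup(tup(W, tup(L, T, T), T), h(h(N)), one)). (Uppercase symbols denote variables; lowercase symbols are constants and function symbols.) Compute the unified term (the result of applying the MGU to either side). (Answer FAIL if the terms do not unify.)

q(tup(tup(one, tup(one, one, one), one), h(h(tup(one, one, one))), one))

Decompose q/1: tup(tup(T, N, L), h(X2), W) ≐ tup(tup(W, tup(L, T, T), T), h(h(N)), one).
Decompose tup/3: tup(T, N, L) ≐ tup(W, tup(L, T, T), T),  h(X2) ≐ h(h(N)),  W ≐ one.
Decompose tup/3: T ≐ W,  N ≐ tup(L, T, T),  L ≐ T.
Bind T := W; substituting into the 2 remaining equations that mention T gives: N ≐ tup(L, W, W),  L ≐ W.
Bind N := tup(L, W, W); substituting into the one remaining equation that mentions N gives: h(X2) ≐ h(h(tup(L, W, W))).
Bind L := W; substituting into the one remaining equation that mentions L gives: h(X2) ≐ h(h(tup(W, W, W))). Substituting into the earlier binding gives N := tup(W, W, W).
Decompose h/1: X2 ≐ h(tup(W, W, W)).
Bind X2 := h(tup(W, W, W)); no other remaining equation mentions X2.
Bind W := one. Substituting into the earlier bindings gives T := one, N := tup(one, one, one), L := one, X2 := h(tup(one, one, one)).
Applying the MGU to either side gives q(tup(tup(one, tup(one, one, one), one), h(h(tup(one, one, one))), one)).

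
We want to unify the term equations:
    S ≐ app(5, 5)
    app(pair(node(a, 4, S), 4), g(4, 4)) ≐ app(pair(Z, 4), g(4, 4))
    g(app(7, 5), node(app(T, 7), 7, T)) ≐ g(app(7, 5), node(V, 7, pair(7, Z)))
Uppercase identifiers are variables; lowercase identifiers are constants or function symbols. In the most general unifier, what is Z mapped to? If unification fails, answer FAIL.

node(a, 4, app(5, 5))

Bind S := app(5, 5); substituting into the one remaining equation that mentions S gives: app(pair(node(a, 4, app(5, 5)), 4), g(4, 4)) ≐ app(pair(Z, 4), g(4, 4)).
Decompose app/2: pair(node(a, 4, app(5, 5)), 4) ≐ pair(Z, 4),  g(4, 4) ≐ g(4, 4).
Decompose pair/2: node(a, 4, app(5, 5)) ≐ Z,  4 ≐ 4.
Bind Z := node(a, 4, app(5, 5)); substituting into the one remaining equation that mentions Z gives: g(app(7, 5), node(app(T, 7), 7, T)) ≐ g(app(7, 5), node(V, 7, pair(7, node(a, 4, app(5, 5))))).
Delete trivial equation 4 ≐ 4.
Delete trivial equation g(4, 4) ≐ g(4, 4).
Decompose g/2: app(7, 5) ≐ app(7, 5),  node(app(T, 7), 7, T) ≐ node(V, 7, pair(7, node(a, 4, app(5, 5)))).
Delete trivial equation app(7, 5) ≐ app(7, 5).
Decompose node/3: app(T, 7) ≐ V,  7 ≐ 7,  T ≐ pair(7, node(a, 4, app(5, 5))).
Bind V := app(T, 7); no other remaining equation mentions V.
Delete trivial equation 7 ≐ 7.
Bind T := pair(7, node(a, 4, app(5, 5))). Substituting into the earlier binding gives V := app(pair(7, node(a, 4, app(5, 5))), 7).
MGU = { S := app(5, 5), Z := node(a, 4, app(5, 5)), V := app(pair(7, node(a, 4, app(5, 5))), 7), T := pair(7, node(a, 4, app(5, 5))) }, so Z := node(a, 4, app(5, 5)).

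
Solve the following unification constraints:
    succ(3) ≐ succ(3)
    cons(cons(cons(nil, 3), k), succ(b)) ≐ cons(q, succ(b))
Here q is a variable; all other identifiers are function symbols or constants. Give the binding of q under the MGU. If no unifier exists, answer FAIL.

Delete trivial equation succ(3) ≐ succ(3).
Decompose cons/2: cons(cons(nil, 3), k) ≐ q,  succ(b) ≐ succ(b).
Bind q := cons(cons(nil, 3), k); no other remaining equation mentions q.
Delete trivial equation succ(b) ≐ succ(b).
MGU = { q := cons(cons(nil, 3), k) }, so q := cons(cons(nil, 3), k).

cons(cons(nil, 3), k)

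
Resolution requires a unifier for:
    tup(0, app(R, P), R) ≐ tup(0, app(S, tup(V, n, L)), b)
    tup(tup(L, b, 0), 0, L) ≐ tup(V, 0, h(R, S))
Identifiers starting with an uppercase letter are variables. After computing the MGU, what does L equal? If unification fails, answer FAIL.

h(b, b)

Decompose tup/3: 0 ≐ 0,  app(R, P) ≐ app(S, tup(V, n, L)),  R ≐ b.
Delete trivial equation 0 ≐ 0.
Decompose app/2: R ≐ S,  P ≐ tup(V, n, L).
Bind R := S; substituting into the 2 remaining equations that mention R gives: S ≐ b,  tup(tup(L, b, 0), 0, L) ≐ tup(V, 0, h(S, S)).
Bind P := tup(V, n, L); no other remaining equation mentions P.
Bind S := b; substituting into the remaining equation gives: tup(tup(L, b, 0), 0, L) ≐ tup(V, 0, h(b, b)). Substituting into the earlier binding gives R := b.
Decompose tup/3: tup(L, b, 0) ≐ V,  0 ≐ 0,  L ≐ h(b, b).
Bind V := tup(L, b, 0); no other remaining equation mentions V. Substituting into the earlier binding gives P := tup(tup(L, b, 0), n, L).
Delete trivial equation 0 ≐ 0.
Bind L := h(b, b). Substituting into the earlier bindings gives P := tup(tup(h(b, b), b, 0), n, h(b, b)), V := tup(h(b, b), b, 0).
MGU = { R ↦ b, P ↦ tup(tup(h(b, b), b, 0), n, h(b, b)), S ↦ b, V ↦ tup(h(b, b), b, 0), L ↦ h(b, b) }, so L ↦ h(b, b).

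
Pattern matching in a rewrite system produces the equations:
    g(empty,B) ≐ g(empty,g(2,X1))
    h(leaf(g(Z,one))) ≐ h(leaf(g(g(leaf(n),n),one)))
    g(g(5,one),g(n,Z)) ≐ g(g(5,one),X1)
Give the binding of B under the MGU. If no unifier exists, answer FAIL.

g(2,g(n,g(leaf(n),n)))

Decompose g/2: empty ≐ empty,  B ≐ g(2,X1).
Delete trivial equation empty ≐ empty.
Bind B := g(2,X1); no other remaining equation mentions B.
Decompose h/1: leaf(g(Z,one)) ≐ leaf(g(g(leaf(n),n),one)).
Decompose leaf/1: g(Z,one) ≐ g(g(leaf(n),n),one).
Decompose g/2: Z ≐ g(leaf(n),n),  one ≐ one.
Bind Z := g(leaf(n),n); substituting into the one remaining equation that mentions Z gives: g(g(5,one),g(n,g(leaf(n),n))) ≐ g(g(5,one),X1).
Delete trivial equation one ≐ one.
Decompose g/2: g(5,one) ≐ g(5,one),  g(n,g(leaf(n),n)) ≐ X1.
Delete trivial equation g(5,one) ≐ g(5,one).
Bind X1 := g(n,g(leaf(n),n)). Substituting into the earlier binding gives B := g(2,g(n,g(leaf(n),n))).
MGU = { B ↦ g(2,g(n,g(leaf(n),n))), Z ↦ g(leaf(n),n), X1 ↦ g(n,g(leaf(n),n)) }, so B ↦ g(2,g(n,g(leaf(n),n))).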